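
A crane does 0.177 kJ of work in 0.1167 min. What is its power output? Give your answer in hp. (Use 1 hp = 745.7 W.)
Convert to SI: W = 177.0 J, t = 7.002 s
P = W/t = 177.0/7.002 = 25.2785 W = 0.0339 hp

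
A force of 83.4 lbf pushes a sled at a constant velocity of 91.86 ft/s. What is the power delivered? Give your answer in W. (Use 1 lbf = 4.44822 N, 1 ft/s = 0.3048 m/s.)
Convert to SI: F = 370.982 N, v = 27.9989 m/s
P = Fv = (370.982)(27.9989) = 10390 W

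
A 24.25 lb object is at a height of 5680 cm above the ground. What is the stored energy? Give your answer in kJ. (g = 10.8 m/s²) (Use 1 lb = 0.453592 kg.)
Convert to SI: m = 10.9996 kg, h = 56.8 m
PE = mgh = (10.9996)(10.8)(56.8) = 6747.6 J = 6.748 kJ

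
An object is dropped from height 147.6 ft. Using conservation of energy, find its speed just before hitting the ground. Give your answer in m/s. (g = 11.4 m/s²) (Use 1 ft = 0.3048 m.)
Convert to SI: h = 44.9885 m
mgh = ½mv² ⇒ v = √(2gh) = √(2·11.4·44.9885) = 32.03 m/s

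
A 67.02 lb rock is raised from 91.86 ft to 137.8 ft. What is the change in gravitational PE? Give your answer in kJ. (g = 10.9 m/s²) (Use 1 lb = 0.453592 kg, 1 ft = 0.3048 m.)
Convert to SI: m = 30.3997 kg, Δh = 14.0025 m
ΔPE = mgΔh = (30.3997)(10.9)(14.0025) = 4639.83 J = 4.64 kJ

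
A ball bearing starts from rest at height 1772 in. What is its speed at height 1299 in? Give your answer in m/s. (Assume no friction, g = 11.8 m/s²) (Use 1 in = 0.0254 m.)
Convert to SI: h₁−h₂ = 12.0142 m
mgh₁ = mgh₂ + ½mv² ⇒ v = √(2g(h₁−h₂)) = √(2·11.8·12.0142) = 16.84 m/s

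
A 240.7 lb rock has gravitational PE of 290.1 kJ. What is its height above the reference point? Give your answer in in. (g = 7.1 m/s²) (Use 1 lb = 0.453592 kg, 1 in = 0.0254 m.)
Convert to SI: m = 109.18 kg, PE = 290100 J
h = PE/(mg) = 290100/(109.18·7.1) = 374.238 m = 14730 in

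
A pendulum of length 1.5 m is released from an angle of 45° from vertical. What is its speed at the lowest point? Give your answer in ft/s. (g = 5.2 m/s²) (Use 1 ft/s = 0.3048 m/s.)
h = L(1 − cosθ) = 1.5(1 − cos45°) = 0.43934 m
v = √(2gh) = √(2·5.2·0.43934) = 2.13755 m/s = 7.013 ft/s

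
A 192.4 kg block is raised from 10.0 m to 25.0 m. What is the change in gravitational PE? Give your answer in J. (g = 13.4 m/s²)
ΔPE = mgΔh = (192.4)(13.4)(15.0) = 38670 J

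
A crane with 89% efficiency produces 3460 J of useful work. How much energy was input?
W_in = W_out/η = 3460/0.89 = 3888 J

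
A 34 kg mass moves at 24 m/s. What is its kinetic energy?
KE = ½mv² = ½(34)(24)² = 9792.0 J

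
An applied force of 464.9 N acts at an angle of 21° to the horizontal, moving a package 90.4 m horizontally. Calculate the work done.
W = F·d·cosθ = (464.9)(90.4)cos(21°) = 39240 J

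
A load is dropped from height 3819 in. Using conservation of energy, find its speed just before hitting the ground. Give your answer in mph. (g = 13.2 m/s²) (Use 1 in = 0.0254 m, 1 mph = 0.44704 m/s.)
Convert to SI: h = 97.0026 m
mgh = ½mv² ⇒ v = √(2gh) = √(2·13.2·97.0026) = 50.605 m/s = 113.2 mph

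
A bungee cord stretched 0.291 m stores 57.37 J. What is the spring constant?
k = 2·PE/x² = 2·57.37/(0.291)² = 1355 N/m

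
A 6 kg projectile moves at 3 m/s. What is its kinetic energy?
KE = ½mv² = ½(6)(3)² = 27.0 J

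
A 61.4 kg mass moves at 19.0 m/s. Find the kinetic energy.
KE = ½mv² = ½(61.4)(19.0)² = 11080 J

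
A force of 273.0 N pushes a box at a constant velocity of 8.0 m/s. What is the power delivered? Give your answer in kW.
P = Fv = (273.0)(8.0) = 2184.0 W = 2.184 kW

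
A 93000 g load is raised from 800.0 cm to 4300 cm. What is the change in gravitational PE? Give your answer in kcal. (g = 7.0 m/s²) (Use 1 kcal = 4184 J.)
Convert to SI: m = 93.0 kg, Δh = 35.0 m
ΔPE = mgΔh = (93.0)(7.0)(35.0) = 22785.0 J = 5.446 kcal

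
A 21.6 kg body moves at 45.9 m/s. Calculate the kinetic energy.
KE = ½mv² = ½(21.6)(45.9)² = 22750 J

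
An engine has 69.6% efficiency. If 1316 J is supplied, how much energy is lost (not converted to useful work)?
W_lost = W_in(1 − η) = 1316·(1 − 0.696) = 400.1 J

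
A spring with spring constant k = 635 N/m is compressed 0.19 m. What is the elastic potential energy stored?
PE = ½kx² = ½(635)(0.19)² = 11.46 J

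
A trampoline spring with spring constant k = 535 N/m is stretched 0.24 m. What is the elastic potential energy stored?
PE = ½kx² = ½(535)(0.24)² = 15.41 J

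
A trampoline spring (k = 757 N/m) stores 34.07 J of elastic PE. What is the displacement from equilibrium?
x = √(2·PE/k) = √(2·34.07/757) = 0.3 m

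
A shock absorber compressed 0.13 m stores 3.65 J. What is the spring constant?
k = 2·PE/x² = 2·3.65/(0.13)² = 432.0 N/m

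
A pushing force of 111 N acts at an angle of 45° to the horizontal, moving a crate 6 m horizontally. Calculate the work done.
W = F·d·cosθ = (111)(6)cos(45°) = 470.9 J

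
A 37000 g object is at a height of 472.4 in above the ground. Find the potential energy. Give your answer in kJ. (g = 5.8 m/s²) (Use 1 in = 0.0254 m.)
Convert to SI: m = 37.0 kg, h = 11.999 m
PE = mgh = (37.0)(5.8)(11.999) = 2574.98 J = 2.575 kJ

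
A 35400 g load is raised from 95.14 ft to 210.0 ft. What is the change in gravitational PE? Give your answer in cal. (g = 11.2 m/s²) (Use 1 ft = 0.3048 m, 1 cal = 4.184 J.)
Convert to SI: m = 35.4 kg, Δh = 35.0093 m
ΔPE = mgΔh = (35.4)(11.2)(35.0093) = 13880.5 J = 3318 cal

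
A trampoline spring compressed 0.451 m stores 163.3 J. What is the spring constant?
k = 2·PE/x² = 2·163.3/(0.451)² = 1606 N/m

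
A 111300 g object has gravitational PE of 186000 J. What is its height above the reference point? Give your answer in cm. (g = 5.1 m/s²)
Convert to SI: m = 111.3 kg, PE = 186000 J
h = PE/(mg) = 186000/(111.3·5.1) = 327.678 m = 32770 cm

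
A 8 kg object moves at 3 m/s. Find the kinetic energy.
KE = ½mv² = ½(8)(3)² = 36.0 J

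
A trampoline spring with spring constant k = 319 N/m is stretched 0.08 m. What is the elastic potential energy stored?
PE = ½kx² = ½(319)(0.08)² = 1.021 J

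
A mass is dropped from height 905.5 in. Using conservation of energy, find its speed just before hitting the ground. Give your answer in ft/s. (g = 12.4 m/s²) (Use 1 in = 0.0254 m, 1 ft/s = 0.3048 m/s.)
Convert to SI: h = 22.9997 m
mgh = ½mv² ⇒ v = √(2gh) = √(2·12.4·22.9997) = 23.8829 m/s = 78.36 ft/s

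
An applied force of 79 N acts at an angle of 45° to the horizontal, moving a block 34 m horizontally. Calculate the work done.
W = F·d·cosθ = (79)(34)cos(45°) = 1899 J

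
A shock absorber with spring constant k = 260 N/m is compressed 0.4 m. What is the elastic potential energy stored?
PE = ½kx² = ½(260)(0.4)² = 20.8 J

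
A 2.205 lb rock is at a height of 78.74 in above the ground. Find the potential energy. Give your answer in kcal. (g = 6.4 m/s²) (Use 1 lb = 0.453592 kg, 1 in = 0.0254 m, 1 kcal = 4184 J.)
Convert to SI: m = 1.00017 kg, h = 2.0 m
PE = mgh = (1.00017)(6.4)(2.0) = 12.8022 J = 0.00306 kcal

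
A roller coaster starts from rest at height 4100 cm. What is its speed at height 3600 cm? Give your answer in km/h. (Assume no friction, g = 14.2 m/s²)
Convert to SI: h₁−h₂ = 5.0 m
mgh₁ = mgh₂ + ½mv² ⇒ v = √(2g(h₁−h₂)) = √(2·14.2·5.0) = 11.9164 m/s = 42.9 km/h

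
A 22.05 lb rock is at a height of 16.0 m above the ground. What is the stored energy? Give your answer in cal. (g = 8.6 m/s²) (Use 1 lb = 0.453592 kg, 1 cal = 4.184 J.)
Convert to SI: m = 10.0017 kg, h = 16.0 m
PE = mgh = (10.0017)(8.6)(16.0) = 1376.23 J = 328.9 cal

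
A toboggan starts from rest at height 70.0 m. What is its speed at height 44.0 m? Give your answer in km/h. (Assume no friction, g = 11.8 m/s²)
mgh₁ = mgh₂ + ½mv² ⇒ v = √(2g(h₁−h₂)) = √(2·11.8·26.0) = 24.771 m/s = 89.18 km/h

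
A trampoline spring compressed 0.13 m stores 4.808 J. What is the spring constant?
k = 2·PE/x² = 2·4.808/(0.13)² = 569.0 N/m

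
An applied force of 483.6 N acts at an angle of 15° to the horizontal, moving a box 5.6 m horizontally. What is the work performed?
W = F·d·cosθ = (483.6)(5.6)cos(15°) = 2616 J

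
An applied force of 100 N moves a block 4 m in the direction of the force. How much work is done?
W = F·d = (100)(4) = 400.0 J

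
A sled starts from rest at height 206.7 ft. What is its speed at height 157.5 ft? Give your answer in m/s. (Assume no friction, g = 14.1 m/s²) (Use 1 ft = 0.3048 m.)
Convert to SI: h₁−h₂ = 14.9962 m
mgh₁ = mgh₂ + ½mv² ⇒ v = √(2g(h₁−h₂)) = √(2·14.1·14.9962) = 20.56 m/s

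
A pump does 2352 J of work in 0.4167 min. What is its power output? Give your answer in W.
Convert to SI: W = 2352.0 J, t = 25.002 s
P = W/t = 2352.0/25.002 = 94.07 W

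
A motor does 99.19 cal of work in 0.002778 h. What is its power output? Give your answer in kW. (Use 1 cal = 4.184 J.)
Convert to SI: W = 415.011 J, t = 10.0008 s
P = W/t = 415.011/10.0008 = 41.4978 W = 0.0415 kW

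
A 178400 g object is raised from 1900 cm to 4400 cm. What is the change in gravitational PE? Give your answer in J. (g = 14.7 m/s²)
Convert to SI: m = 178.4 kg, Δh = 25.0 m
ΔPE = mgΔh = (178.4)(14.7)(25.0) = 65560 J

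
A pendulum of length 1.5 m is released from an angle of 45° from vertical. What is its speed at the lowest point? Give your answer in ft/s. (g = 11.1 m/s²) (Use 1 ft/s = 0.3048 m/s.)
h = L(1 − cosθ) = 1.5(1 − cos45°) = 0.43934 m
v = √(2gh) = √(2·11.1·0.43934) = 3.12303 m/s = 10.25 ft/s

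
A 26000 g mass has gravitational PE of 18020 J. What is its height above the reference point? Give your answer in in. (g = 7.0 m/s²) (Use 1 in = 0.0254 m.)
Convert to SI: m = 26.0 kg, PE = 18020.0 J
h = PE/(mg) = 18020.0/(26.0·7.0) = 99.011 m = 3898 in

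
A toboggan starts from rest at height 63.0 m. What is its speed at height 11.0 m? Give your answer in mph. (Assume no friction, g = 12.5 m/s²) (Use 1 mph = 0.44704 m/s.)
mgh₁ = mgh₂ + ½mv² ⇒ v = √(2g(h₁−h₂)) = √(2·12.5·52.0) = 36.0555 m/s = 80.65 mph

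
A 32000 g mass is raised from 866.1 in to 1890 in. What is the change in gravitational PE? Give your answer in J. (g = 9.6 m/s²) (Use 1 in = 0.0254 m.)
Convert to SI: m = 32.0 kg, Δh = 26.0071 m
ΔPE = mgΔh = (32.0)(9.6)(26.0071) = 7989 J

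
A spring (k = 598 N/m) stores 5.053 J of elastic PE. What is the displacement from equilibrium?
x = √(2·PE/k) = √(2·5.053/598) = 0.13 m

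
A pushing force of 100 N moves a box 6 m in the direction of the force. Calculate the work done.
W = F·d = (100)(6) = 600.0 J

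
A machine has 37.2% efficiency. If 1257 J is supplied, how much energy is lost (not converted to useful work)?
W_lost = W_in(1 − η) = 1257·(1 − 0.372) = 789.4 J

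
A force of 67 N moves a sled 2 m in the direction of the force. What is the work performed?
W = F·d = (67)(2) = 134.0 J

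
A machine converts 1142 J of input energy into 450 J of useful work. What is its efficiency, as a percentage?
η = W_out/W_in = 450/1142 = 39.4%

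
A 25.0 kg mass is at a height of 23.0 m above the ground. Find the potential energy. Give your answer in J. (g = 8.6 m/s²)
PE = mgh = (25.0)(8.6)(23.0) = 4945 J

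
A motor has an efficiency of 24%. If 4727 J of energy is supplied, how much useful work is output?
W_out = η·W_in = 0.24·4727 = 1134.48 J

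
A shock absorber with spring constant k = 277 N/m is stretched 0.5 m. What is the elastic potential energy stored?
PE = ½kx² = ½(277)(0.5)² = 34.63 J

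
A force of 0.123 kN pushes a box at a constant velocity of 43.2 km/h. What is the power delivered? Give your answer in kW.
Convert to SI: F = 123.0 N, v = 12.0 m/s
P = Fv = (123.0)(12.0) = 1476.0 W = 1.476 kW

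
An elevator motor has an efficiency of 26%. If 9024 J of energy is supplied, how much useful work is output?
W_out = η·W_in = 0.26·9024 = 2346.24 J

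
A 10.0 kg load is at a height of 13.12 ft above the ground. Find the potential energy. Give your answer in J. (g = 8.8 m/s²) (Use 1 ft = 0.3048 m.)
Convert to SI: m = 10.0 kg, h = 3.99898 m
PE = mgh = (10.0)(8.8)(3.99898) = 351.9 J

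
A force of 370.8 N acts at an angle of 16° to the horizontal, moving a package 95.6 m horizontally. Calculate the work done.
W = F·d·cosθ = (370.8)(95.6)cos(16°) = 34080 J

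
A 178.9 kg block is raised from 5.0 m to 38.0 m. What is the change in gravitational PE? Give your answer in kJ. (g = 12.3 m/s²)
ΔPE = mgΔh = (178.9)(12.3)(33.0) = 72615.5 J = 72.62 kJ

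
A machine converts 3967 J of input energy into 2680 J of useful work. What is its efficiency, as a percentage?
η = W_out/W_in = 2680/3967 = 67.56%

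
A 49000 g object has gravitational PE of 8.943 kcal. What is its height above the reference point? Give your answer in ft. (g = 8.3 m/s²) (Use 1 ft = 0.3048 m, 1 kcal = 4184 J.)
Convert to SI: m = 49.0 kg, PE = 37417.5 J
h = PE/(mg) = 37417.5/(49.0·8.3) = 92.0027 m = 301.8 ft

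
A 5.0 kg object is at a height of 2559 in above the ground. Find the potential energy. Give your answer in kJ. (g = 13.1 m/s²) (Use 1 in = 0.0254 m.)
Convert to SI: m = 5.0 kg, h = 64.9986 m
PE = mgh = (5.0)(13.1)(64.9986) = 4257.41 J = 4.257 kJ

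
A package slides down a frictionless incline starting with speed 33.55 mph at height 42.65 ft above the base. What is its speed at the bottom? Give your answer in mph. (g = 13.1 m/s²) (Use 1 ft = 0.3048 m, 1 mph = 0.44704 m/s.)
Convert to SI: v₀ = 14.9982 m/s, h = 12.9997 m
½mv₀² + mgh = ½mv² ⇒ v = √(v₀² + 2gh) = √(14.9982² + 2·13.1·12.9997) = 23.7811 m/s = 53.2 mph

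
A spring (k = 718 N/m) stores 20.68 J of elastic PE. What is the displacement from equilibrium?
x = √(2·PE/k) = √(2·20.68/718) = 0.24 m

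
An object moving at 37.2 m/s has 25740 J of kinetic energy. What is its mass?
m = 2·KE/v² = 2·25740/(37.2)² = 37.2 kg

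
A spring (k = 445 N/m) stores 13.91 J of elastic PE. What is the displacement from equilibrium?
x = √(2·PE/k) = √(2·13.91/445) = 0.25 m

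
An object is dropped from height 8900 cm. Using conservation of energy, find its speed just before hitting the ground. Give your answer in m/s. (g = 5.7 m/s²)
Convert to SI: h = 89.0 m
mgh = ½mv² ⇒ v = √(2gh) = √(2·5.7·89.0) = 31.85 m/s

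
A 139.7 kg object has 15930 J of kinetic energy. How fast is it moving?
v = √(2·KE/m) = √(2·15930/139.7) = 15.1 m/s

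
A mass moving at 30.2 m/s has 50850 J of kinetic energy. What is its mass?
m = 2·KE/v² = 2·50850/(30.2)² = 111.5 kg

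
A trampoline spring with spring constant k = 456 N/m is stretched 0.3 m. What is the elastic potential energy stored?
PE = ½kx² = ½(456)(0.3)² = 20.52 J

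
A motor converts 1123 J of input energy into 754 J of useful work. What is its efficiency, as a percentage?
η = W_out/W_in = 754/1123 = 67.14%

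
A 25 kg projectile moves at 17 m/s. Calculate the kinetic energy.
KE = ½mv² = ½(25)(17)² = 3612.5 J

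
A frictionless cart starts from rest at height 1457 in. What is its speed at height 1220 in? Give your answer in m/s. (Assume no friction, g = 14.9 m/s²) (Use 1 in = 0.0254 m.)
Convert to SI: h₁−h₂ = 6.0198 m
mgh₁ = mgh₂ + ½mv² ⇒ v = √(2g(h₁−h₂)) = √(2·14.9·6.0198) = 13.39 m/s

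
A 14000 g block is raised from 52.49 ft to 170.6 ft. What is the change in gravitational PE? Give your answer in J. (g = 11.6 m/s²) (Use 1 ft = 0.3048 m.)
Convert to SI: m = 14.0 kg, Δh = 35.9999 m
ΔPE = mgΔh = (14.0)(11.6)(35.9999) = 5846 J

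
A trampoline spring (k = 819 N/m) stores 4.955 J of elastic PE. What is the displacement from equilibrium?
x = √(2·PE/k) = √(2·4.955/819) = 0.11 m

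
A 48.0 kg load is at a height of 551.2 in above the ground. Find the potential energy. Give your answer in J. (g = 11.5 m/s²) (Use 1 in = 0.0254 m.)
Convert to SI: m = 48.0 kg, h = 14.0005 m
PE = mgh = (48.0)(11.5)(14.0005) = 7728 J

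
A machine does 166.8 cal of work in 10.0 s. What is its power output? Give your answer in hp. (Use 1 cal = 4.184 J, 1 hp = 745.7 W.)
Convert to SI: W = 697.891 J, t = 10.0 s
P = W/t = 697.891/10.0 = 69.7891 W = 0.09359 hp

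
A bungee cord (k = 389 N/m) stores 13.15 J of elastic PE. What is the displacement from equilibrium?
x = √(2·PE/k) = √(2·13.15/389) = 0.26 m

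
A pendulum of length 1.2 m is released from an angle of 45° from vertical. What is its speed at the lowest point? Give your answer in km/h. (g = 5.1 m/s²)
h = L(1 − cosθ) = 1.2(1 − cos45°) = 0.351472 m
v = √(2gh) = √(2·5.1·0.351472) = 1.89341 m/s = 6.816 km/h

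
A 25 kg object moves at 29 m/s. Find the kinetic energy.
KE = ½mv² = ½(25)(29)² = 10512.5 J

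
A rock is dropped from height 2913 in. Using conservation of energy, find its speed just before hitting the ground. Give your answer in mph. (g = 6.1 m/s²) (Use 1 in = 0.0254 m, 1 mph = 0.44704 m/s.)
Convert to SI: h = 73.9902 m
mgh = ½mv² ⇒ v = √(2gh) = √(2·6.1·73.9902) = 30.0446 m/s = 67.21 mph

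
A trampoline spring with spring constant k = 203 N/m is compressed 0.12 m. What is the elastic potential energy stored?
PE = ½kx² = ½(203)(0.12)² = 1.462 J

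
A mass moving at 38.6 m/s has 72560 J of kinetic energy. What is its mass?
m = 2·KE/v² = 2·72560/(38.6)² = 97.4 kg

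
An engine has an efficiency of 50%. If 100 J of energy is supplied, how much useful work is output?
W_out = η·W_in = 0.5·100 = 50.0 J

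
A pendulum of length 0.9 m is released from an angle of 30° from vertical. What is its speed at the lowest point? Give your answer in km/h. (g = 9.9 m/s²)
h = L(1 − cosθ) = 0.9(1 − cos30°) = 0.120577 m
v = √(2gh) = √(2·9.9·0.120577) = 1.54513 m/s = 5.562 km/h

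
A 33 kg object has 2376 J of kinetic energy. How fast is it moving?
v = √(2·KE/m) = √(2·2376/33) = 12.0 m/s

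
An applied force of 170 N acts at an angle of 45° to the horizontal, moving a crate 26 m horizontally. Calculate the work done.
W = F·d·cosθ = (170)(26)cos(45°) = 3125 J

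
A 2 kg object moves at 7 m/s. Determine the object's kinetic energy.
KE = ½mv² = ½(2)(7)² = 49.0 J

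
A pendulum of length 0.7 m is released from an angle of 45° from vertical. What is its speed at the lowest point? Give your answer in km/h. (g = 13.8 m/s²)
h = L(1 − cosθ) = 0.7(1 − cos45°) = 0.205025 m
v = √(2gh) = √(2·13.8·0.205025) = 2.3788 m/s = 8.564 km/h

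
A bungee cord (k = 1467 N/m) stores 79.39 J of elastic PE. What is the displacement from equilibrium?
x = √(2·PE/k) = √(2·79.39/1467) = 0.329 m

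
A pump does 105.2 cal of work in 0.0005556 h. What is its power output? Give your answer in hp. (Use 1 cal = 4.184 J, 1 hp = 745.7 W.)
Convert to SI: W = 440.157 J, t = 2.00016 s
P = W/t = 440.157/2.00016 = 220.061 W = 0.2951 hp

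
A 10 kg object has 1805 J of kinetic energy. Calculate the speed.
v = √(2·KE/m) = √(2·1805/10) = 19.0 m/s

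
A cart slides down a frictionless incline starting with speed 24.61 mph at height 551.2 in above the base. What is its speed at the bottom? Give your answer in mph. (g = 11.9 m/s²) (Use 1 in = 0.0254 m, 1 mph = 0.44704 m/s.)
Convert to SI: v₀ = 11.0017 m/s, h = 14.0005 m
½mv₀² + mgh = ½mv² ⇒ v = √(v₀² + 2gh) = √(11.0017² + 2·11.9·14.0005) = 21.3131 m/s = 47.68 mph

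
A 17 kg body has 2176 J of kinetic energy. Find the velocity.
v = √(2·KE/m) = √(2·2176/17) = 16.0 m/s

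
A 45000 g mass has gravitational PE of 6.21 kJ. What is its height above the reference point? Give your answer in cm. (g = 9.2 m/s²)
Convert to SI: m = 45.0 kg, PE = 6210.0 J
h = PE/(mg) = 6210.0/(45.0·9.2) = 15.0 m = 1500 cm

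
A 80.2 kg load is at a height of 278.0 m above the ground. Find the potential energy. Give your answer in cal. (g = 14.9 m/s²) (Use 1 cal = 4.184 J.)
PE = mgh = (80.2)(14.9)(278.0) = 332204 J = 79400 cal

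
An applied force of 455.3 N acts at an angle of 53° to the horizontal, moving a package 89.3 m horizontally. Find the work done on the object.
W = F·d·cosθ = (455.3)(89.3)cos(53°) = 24470 J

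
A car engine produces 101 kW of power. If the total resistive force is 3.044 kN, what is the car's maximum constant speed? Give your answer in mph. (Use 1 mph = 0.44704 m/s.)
Convert to SI: F = 3044.0 N
P = Fv ⇒ v = P/F = 101000 W/3044.0 N = 33.18 m/s = 74.22 mph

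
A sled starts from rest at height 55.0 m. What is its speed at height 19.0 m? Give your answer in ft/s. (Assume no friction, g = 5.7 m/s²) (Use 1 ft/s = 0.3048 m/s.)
mgh₁ = mgh₂ + ½mv² ⇒ v = √(2g(h₁−h₂)) = √(2·5.7·36.0) = 20.2583 m/s = 66.46 ft/s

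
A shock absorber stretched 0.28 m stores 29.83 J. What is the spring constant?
k = 2·PE/x² = 2·29.83/(0.28)² = 761.0 N/m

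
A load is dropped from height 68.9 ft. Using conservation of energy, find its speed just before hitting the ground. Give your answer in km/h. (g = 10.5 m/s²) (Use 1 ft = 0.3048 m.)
Convert to SI: h = 21.0007 m
mgh = ½mv² ⇒ v = √(2gh) = √(2·10.5·21.0007) = 21.0004 m/s = 75.6 km/h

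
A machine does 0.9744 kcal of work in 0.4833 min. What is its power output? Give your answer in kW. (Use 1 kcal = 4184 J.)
Convert to SI: W = 4076.89 J, t = 28.998 s
P = W/t = 4076.89/28.998 = 140.592 W = 0.1406 kW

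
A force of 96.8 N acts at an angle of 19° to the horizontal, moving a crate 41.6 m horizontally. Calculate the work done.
W = F·d·cosθ = (96.8)(41.6)cos(19°) = 3807 J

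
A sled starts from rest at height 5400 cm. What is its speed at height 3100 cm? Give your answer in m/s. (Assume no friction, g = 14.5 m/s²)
Convert to SI: h₁−h₂ = 23.0 m
mgh₁ = mgh₂ + ½mv² ⇒ v = √(2g(h₁−h₂)) = √(2·14.5·23.0) = 25.83 m/s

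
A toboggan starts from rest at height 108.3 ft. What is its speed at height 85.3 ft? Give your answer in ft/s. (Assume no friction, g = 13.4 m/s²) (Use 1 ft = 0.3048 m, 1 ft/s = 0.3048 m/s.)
Convert to SI: h₁−h₂ = 7.0104 m
mgh₁ = mgh₂ + ½mv² ⇒ v = √(2g(h₁−h₂)) = √(2·13.4·7.0104) = 13.7069 m/s = 44.97 ft/s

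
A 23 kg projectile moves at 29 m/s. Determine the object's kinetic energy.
KE = ½mv² = ½(23)(29)² = 9671.5 J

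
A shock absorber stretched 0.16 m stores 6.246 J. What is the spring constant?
k = 2·PE/x² = 2·6.246/(0.16)² = 488.0 N/m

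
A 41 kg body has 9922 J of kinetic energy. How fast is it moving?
v = √(2·KE/m) = √(2·9922/41) = 22.0 m/s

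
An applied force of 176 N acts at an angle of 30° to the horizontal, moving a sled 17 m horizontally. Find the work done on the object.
W = F·d·cosθ = (176)(17)cos(30°) = 2591 J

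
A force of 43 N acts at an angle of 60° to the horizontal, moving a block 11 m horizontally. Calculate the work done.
W = F·d·cosθ = (43)(11)cos(60°) = 236.5 J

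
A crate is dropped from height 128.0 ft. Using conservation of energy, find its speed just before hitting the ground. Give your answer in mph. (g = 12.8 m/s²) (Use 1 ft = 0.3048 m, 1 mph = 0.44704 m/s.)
Convert to SI: h = 39.0144 m
mgh = ½mv² ⇒ v = √(2gh) = √(2·12.8·39.0144) = 31.6033 m/s = 70.69 mph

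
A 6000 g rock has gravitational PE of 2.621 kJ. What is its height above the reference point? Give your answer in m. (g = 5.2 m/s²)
Convert to SI: m = 6.0 kg, PE = 2621.0 J
h = PE/(mg) = 2621.0/(6.0·5.2) = 84.01 m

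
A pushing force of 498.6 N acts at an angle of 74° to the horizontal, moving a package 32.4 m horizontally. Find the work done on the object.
W = F·d·cosθ = (498.6)(32.4)cos(74°) = 4453 J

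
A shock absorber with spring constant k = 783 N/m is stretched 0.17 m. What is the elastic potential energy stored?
PE = ½kx² = ½(783)(0.17)² = 11.31 J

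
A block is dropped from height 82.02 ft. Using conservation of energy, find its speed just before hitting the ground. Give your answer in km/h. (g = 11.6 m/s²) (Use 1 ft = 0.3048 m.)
Convert to SI: h = 24.9997 m
mgh = ½mv² ⇒ v = √(2gh) = √(2·11.6·24.9997) = 24.083 m/s = 86.7 km/h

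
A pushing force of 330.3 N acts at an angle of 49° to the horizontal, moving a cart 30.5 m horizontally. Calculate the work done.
W = F·d·cosθ = (330.3)(30.5)cos(49°) = 6609 J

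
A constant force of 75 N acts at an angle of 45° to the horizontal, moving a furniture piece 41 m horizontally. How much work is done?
W = F·d·cosθ = (75)(41)cos(45°) = 2174 J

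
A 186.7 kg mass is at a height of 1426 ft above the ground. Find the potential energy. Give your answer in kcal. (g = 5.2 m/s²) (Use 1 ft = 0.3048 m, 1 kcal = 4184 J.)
Convert to SI: m = 186.7 kg, h = 434.645 m
PE = mgh = (186.7)(5.2)(434.645) = 421971 J = 100.9 kcal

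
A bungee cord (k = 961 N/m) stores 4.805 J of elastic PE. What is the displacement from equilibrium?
x = √(2·PE/k) = √(2·4.805/961) = 0.1 m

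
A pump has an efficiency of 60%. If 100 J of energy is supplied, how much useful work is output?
W_out = η·W_in = 0.6·100 = 60.0 J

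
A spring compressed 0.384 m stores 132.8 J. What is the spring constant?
k = 2·PE/x² = 2·132.8/(0.384)² = 1801 N/m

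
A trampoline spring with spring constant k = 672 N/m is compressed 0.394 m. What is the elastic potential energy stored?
PE = ½kx² = ½(672)(0.394)² = 52.16 J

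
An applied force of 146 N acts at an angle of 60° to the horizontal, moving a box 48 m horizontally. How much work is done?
W = F·d·cosθ = (146)(48)cos(60°) = 3504 J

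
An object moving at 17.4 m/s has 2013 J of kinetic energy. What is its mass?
m = 2·KE/v² = 2·2013/(17.4)² = 13.3 kg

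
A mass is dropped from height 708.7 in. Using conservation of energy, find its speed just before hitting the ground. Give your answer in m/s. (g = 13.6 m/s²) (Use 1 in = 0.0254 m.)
Convert to SI: h = 18.001 m
mgh = ½mv² ⇒ v = √(2gh) = √(2·13.6·18.001) = 22.13 m/s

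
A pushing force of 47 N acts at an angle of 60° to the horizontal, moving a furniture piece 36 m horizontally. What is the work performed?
W = F·d·cosθ = (47)(36)cos(60°) = 846.0 J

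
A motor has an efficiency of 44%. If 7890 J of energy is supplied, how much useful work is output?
W_out = η·W_in = 0.44·7890 = 3471.6 J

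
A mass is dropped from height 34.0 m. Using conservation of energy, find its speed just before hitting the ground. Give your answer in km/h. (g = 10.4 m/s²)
mgh = ½mv² ⇒ v = √(2gh) = √(2·10.4·34.0) = 26.5932 m/s = 95.74 km/h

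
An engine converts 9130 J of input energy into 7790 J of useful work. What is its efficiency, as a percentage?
η = W_out/W_in = 7790/9130 = 85.32%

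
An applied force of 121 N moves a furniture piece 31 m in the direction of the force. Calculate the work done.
W = F·d = (121)(31) = 3751 J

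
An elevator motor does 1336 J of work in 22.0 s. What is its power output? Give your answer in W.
P = W/t = 1336.0/22.0 = 60.73 W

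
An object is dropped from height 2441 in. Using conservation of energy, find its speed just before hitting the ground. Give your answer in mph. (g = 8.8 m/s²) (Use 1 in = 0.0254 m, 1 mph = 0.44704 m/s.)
Convert to SI: h = 62.0014 m
mgh = ½mv² ⇒ v = √(2gh) = √(2·8.8·62.0014) = 33.0337 m/s = 73.89 mph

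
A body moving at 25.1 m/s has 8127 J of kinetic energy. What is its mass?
m = 2·KE/v² = 2·8127/(25.1)² = 25.8 kg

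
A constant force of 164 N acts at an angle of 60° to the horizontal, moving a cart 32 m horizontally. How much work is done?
W = F·d·cosθ = (164)(32)cos(60°) = 2624 J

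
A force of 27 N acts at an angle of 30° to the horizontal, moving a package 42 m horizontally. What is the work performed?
W = F·d·cosθ = (27)(42)cos(30°) = 982.1 J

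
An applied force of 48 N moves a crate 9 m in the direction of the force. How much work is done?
W = F·d = (48)(9) = 432.0 J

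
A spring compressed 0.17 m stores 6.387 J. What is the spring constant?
k = 2·PE/x² = 2·6.387/(0.17)² = 442.0 N/m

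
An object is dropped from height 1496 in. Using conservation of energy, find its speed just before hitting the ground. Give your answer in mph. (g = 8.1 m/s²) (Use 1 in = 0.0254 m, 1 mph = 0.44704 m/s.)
Convert to SI: h = 37.9984 m
mgh = ½mv² ⇒ v = √(2gh) = √(2·8.1·37.9984) = 24.8108 m/s = 55.5 mph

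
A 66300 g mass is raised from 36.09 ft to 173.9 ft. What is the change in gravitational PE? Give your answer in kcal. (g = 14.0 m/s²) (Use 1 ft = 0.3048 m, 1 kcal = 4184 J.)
Convert to SI: m = 66.3 kg, Δh = 42.0045 m
ΔPE = mgΔh = (66.3)(14.0)(42.0045) = 38988.6 J = 9.318 kcal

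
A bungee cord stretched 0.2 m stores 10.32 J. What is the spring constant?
k = 2·PE/x² = 2·10.32/(0.2)² = 516.0 N/m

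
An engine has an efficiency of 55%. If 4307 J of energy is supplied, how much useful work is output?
W_out = η·W_in = 0.55·4307 = 2368.85 J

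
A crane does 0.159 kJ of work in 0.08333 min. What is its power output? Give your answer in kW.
Convert to SI: W = 159.0 J, t = 4.9998 s
P = W/t = 159.0/4.9998 = 31.8013 W = 0.0318 kW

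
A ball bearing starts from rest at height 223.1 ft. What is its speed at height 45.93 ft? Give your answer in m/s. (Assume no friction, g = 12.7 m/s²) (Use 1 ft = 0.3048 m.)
Convert to SI: h₁−h₂ = 54.0014 m
mgh₁ = mgh₂ + ½mv² ⇒ v = √(2g(h₁−h₂)) = √(2·12.7·54.0014) = 37.04 m/s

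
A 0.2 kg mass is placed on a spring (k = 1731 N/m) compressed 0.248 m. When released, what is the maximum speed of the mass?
½kx² = ½mv² ⇒ v = x√(k/m) = (0.248)√(1731/0.2) = 23.07 m/s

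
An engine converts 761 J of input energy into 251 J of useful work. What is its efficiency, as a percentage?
η = W_out/W_in = 251/761 = 32.98%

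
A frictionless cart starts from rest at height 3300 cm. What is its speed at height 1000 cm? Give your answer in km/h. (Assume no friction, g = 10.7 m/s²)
Convert to SI: h₁−h₂ = 23.0 m
mgh₁ = mgh₂ + ½mv² ⇒ v = √(2g(h₁−h₂)) = √(2·10.7·23.0) = 22.1856 m/s = 79.87 km/h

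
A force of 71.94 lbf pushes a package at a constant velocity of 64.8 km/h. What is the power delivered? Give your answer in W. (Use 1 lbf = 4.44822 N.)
Convert to SI: F = 320.005 N, v = 18.0 m/s
P = Fv = (320.005)(18.0) = 5760 W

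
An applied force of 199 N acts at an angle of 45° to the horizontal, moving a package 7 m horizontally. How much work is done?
W = F·d·cosθ = (199)(7)cos(45°) = 985.0 J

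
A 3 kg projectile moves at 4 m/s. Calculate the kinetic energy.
KE = ½mv² = ½(3)(4)² = 24.0 J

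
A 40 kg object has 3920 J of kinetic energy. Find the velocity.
v = √(2·KE/m) = √(2·3920/40) = 14.0 m/s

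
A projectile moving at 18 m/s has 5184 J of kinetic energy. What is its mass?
m = 2·KE/v² = 2·5184/(18)² = 32.0 kg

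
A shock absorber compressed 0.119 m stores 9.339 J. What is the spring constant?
k = 2·PE/x² = 2·9.339/(0.119)² = 1319 N/m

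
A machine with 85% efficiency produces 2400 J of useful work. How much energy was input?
W_in = W_out/η = 2400/0.85 = 2824 J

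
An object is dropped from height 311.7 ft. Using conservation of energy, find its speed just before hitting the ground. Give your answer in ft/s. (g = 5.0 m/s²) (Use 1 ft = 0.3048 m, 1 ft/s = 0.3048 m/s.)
Convert to SI: h = 95.0062 m
mgh = ½mv² ⇒ v = √(2gh) = √(2·5.0·95.0062) = 30.8231 m/s = 101.1 ft/s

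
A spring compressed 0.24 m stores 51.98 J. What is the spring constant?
k = 2·PE/x² = 2·51.98/(0.24)² = 1805 N/m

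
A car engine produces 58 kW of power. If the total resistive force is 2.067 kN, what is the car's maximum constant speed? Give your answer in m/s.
Convert to SI: F = 2067.0 N
P = Fv ⇒ v = P/F = 58000 W/2067.0 N = 28.06 m/s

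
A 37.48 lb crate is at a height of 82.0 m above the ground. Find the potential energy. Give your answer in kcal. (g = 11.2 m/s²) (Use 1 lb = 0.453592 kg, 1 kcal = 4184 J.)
Convert to SI: m = 17.0006 kg, h = 82.0 m
PE = mgh = (17.0006)(11.2)(82.0) = 15613.4 J = 3.732 kcal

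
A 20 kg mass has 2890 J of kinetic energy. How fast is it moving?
v = √(2·KE/m) = √(2·2890/20) = 17.0 m/s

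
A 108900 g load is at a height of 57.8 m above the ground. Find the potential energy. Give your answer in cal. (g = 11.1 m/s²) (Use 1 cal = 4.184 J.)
Convert to SI: m = 108.9 kg, h = 57.8 m
PE = mgh = (108.9)(11.1)(57.8) = 69868.1 J = 16700 cal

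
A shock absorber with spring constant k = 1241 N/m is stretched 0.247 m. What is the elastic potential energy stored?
PE = ½kx² = ½(1241)(0.247)² = 37.86 J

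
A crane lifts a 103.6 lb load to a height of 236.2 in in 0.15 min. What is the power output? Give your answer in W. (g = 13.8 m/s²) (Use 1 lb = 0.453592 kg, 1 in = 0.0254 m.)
Convert to SI: m = 46.9921 kg, h = 5.99948 m, t = 9.0 s
P = mgh/t = (46.9921)(13.8)(5.99948)/9.0 = 432.3 W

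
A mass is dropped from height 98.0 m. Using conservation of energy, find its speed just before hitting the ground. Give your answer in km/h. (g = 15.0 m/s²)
mgh = ½mv² ⇒ v = √(2gh) = √(2·15.0·98.0) = 54.2218 m/s = 195.2 km/h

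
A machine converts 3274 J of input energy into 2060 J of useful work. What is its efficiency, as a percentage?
η = W_out/W_in = 2060/3274 = 62.92%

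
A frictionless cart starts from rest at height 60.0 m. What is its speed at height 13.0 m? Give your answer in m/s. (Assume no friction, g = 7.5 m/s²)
mgh₁ = mgh₂ + ½mv² ⇒ v = √(2g(h₁−h₂)) = √(2·7.5·47.0) = 26.55 m/s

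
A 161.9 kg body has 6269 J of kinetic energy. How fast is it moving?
v = √(2·KE/m) = √(2·6269/161.9) = 8.8 m/s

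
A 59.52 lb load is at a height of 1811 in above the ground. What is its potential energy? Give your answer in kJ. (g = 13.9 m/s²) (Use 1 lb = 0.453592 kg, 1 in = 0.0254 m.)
Convert to SI: m = 26.9978 kg, h = 45.9994 m
PE = mgh = (26.9978)(13.9)(45.9994) = 17262.2 J = 17.26 kJ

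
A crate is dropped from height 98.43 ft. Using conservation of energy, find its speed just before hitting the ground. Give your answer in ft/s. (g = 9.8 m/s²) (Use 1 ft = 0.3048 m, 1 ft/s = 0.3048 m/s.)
Convert to SI: h = 30.0015 m
mgh = ½mv² ⇒ v = √(2gh) = √(2·9.8·30.0015) = 24.2493 m/s = 79.56 ft/s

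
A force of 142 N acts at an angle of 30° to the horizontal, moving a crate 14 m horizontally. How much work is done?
W = F·d·cosθ = (142)(14)cos(30°) = 1722 J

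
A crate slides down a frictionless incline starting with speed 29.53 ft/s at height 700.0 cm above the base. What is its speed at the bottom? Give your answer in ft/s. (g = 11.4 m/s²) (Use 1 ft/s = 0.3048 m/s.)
Convert to SI: v₀ = 9.00074 m/s, h = 7.0 m
½mv₀² + mgh = ½mv² ⇒ v = √(v₀² + 2gh) = √(9.00074² + 2·11.4·7.0) = 15.5117 m/s = 50.89 ft/s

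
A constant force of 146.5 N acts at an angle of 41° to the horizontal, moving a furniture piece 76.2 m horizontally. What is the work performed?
W = F·d·cosθ = (146.5)(76.2)cos(41°) = 8425 J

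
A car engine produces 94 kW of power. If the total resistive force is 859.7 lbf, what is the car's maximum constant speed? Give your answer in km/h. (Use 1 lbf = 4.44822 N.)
Convert to SI: F = 3824.13 N
P = Fv ⇒ v = P/F = 94000 W/3824.13 N = 24.5807 m/s = 88.49 km/h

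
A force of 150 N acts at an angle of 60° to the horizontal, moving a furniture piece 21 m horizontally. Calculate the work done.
W = F·d·cosθ = (150)(21)cos(60°) = 1575 J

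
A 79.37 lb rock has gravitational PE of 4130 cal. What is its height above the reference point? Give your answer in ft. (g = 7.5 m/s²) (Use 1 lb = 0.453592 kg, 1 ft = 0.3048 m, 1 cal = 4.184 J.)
Convert to SI: m = 36.0016 kg, PE = 17279.9 J
h = PE/(mg) = 17279.9/(36.0016·7.5) = 63.9969 m = 210.0 ft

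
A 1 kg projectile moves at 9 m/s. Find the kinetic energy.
KE = ½mv² = ½(1)(9)² = 40.5 J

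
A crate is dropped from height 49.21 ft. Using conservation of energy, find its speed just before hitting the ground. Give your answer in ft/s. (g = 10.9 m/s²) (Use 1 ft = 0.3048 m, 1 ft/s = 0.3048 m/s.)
Convert to SI: h = 14.9992 m
mgh = ½mv² ⇒ v = √(2gh) = √(2·10.9·14.9992) = 18.0827 m/s = 59.33 ft/s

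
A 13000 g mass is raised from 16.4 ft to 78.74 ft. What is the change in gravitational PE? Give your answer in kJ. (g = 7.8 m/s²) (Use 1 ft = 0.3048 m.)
Convert to SI: m = 13.0 kg, Δh = 19.0012 m
ΔPE = mgΔh = (13.0)(7.8)(19.0012) = 1926.72 J = 1.927 kJ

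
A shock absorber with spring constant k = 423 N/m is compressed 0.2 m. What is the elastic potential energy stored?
PE = ½kx² = ½(423)(0.2)² = 8.46 J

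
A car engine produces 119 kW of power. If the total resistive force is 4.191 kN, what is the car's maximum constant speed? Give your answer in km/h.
Convert to SI: F = 4191.0 N
P = Fv ⇒ v = P/F = 119000 W/4191.0 N = 28.3942 m/s = 102.2 km/h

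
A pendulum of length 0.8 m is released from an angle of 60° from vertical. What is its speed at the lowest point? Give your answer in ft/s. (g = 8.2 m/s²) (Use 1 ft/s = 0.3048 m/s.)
h = L(1 − cosθ) = 0.8(1 − cos60°) = 0.4 m
v = √(2gh) = √(2·8.2·0.4) = 2.56125 m/s = 8.403 ft/s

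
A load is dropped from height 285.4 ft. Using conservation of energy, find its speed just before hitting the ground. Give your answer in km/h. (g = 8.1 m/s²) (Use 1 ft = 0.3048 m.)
Convert to SI: h = 86.9899 m
mgh = ½mv² ⇒ v = √(2gh) = √(2·8.1·86.9899) = 37.5398 m/s = 135.1 km/h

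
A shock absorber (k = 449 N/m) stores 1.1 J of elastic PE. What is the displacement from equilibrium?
x = √(2·PE/k) = √(2·1.1/449) = 0.07 m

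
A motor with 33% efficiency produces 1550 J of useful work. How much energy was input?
W_in = W_out/η = 1550/0.33 = 4697 J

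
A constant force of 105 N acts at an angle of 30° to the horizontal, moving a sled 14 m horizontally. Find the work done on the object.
W = F·d·cosθ = (105)(14)cos(30°) = 1273 J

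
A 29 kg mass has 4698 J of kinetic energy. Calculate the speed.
v = √(2·KE/m) = √(2·4698/29) = 18.0 m/s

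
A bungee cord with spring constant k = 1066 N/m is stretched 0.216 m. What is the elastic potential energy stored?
PE = ½kx² = ½(1066)(0.216)² = 24.87 J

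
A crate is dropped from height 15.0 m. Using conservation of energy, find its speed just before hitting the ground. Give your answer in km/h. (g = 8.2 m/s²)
mgh = ½mv² ⇒ v = √(2gh) = √(2·8.2·15.0) = 15.6844 m/s = 56.46 km/h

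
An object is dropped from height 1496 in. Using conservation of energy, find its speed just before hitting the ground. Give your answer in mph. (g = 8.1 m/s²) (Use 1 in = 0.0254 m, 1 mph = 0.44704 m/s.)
Convert to SI: h = 37.9984 m
mgh = ½mv² ⇒ v = √(2gh) = √(2·8.1·37.9984) = 24.8108 m/s = 55.5 mph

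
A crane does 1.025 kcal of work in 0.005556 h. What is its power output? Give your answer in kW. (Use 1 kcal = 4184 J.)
Convert to SI: W = 4288.6 J, t = 20.0016 s
P = W/t = 4288.6/20.0016 = 214.413 W = 0.2144 kW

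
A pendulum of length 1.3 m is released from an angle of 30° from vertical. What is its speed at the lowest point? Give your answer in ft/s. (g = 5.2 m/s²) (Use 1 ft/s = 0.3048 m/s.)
h = L(1 − cosθ) = 1.3(1 − cos30°) = 0.174167 m
v = √(2gh) = √(2·5.2·0.174167) = 1.34586 m/s = 4.416 ft/s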